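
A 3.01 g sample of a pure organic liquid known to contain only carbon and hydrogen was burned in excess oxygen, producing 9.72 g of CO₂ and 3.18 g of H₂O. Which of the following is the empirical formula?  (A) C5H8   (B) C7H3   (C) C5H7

mol C = 9.72 g CO₂ ÷ 44.009 g/mol = 0.2209 mol
mol H = 2 × 3.18 g H₂O ÷ 18.015 g/mol = 0.3530 mol
Divide by the smallest (0.2209 mol): C 1.000, H 1.598
Multiplying each by 5 gives whole numbers: C 5.00, H 7.99

(A) C5H8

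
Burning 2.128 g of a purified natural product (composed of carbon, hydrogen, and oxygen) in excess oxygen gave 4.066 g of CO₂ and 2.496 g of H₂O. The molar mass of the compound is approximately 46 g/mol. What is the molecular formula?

mol C = 4.066 g CO₂ ÷ 44.009 g/mol = 0.092390 mol
mol H = 2 × 2.496 g H₂O ÷ 18.015 g/mol = 0.27710 mol
mass O = 2.128 − (1.1097 + 0.27932) = 0.73898 g → mol O = 0.73898 ÷ 15.999 = 0.046189 mol
Divide by the smallest (0.046189 mol): C 2.000, H 5.999, O 1.000
Empirical formula: C2H6O
Empirical-formula mass = 46.07 g/mol; 46 ÷ 46.07 ≈ 1, so the molecular formula is C2H6O.

C2H6O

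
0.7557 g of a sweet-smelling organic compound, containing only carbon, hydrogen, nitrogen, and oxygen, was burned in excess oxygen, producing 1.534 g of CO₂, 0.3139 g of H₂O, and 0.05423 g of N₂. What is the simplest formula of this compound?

C9H9NO4

mol C = 1.534 g CO₂ ÷ 44.009 g/mol = 0.034857 mol
mol H = 2 × 0.3139 g H₂O ÷ 18.015 g/mol = 0.034849 mol
mol N = 2 × 0.05423 g N₂ ÷ 28.014 g/mol = 0.0038716 mol
mass O = 0.7557 − (0.41866 + 0.035128 + 0.054230) = 0.24768 g → mol O = 0.24768 ÷ 15.999 = 0.015481 mol
Divide by the smallest (0.0038716 mol): C 9.003, H 9.001, N 1.000, O 3.999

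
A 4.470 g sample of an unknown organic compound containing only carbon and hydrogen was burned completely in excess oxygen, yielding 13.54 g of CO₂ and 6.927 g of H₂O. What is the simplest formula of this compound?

C2H5

mol C = 13.54 g CO₂ ÷ 44.009 g/mol = 0.30766 mol
mol H = 2 × 6.927 g H₂O ÷ 18.015 g/mol = 0.76903 mol
Divide by the smallest (0.30766 mol): C 1.000, H 2.500
Multiplying each by 2 gives whole numbers: C 2.00, H 5.00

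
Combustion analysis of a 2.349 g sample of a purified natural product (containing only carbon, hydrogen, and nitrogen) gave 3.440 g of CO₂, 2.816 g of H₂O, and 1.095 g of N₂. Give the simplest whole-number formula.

CH4N

mol C = 3.440 g CO₂ ÷ 44.009 g/mol = 0.078166 mol
mol H = 2 × 2.816 g H₂O ÷ 18.015 g/mol = 0.31263 mol
mol N = 2 × 1.095 g N₂ ÷ 28.014 g/mol = 0.078175 mol
Divide by the smallest (0.078166 mol): C 1.000, H 4.000, N 1.000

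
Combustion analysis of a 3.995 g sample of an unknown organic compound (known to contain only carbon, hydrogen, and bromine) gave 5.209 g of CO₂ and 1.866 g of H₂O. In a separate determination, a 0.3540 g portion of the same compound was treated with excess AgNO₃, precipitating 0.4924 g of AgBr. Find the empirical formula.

C4H7Br

mol C = 5.209 g CO₂ ÷ 44.009 g/mol = 0.11836 mol
mol H = 2 × 1.866 g H₂O ÷ 18.015 g/mol = 0.20716 mol
From the AgBr data: mol Br per gram of compound = (0.4924 ÷ 187.772) ÷ 0.3540 = 0.0074077 mol/g, so in the 3.995 g combustion sample mol Br = 0.029594 mol
Divide by the smallest (0.029594 mol): C 4.000, H 7.000, Br 1.000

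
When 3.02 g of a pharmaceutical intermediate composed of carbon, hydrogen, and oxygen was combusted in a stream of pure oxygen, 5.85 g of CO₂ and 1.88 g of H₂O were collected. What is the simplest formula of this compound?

mol C = 5.85 g CO₂ ÷ 44.009 g/mol = 0.1329 mol
mol H = 2 × 1.88 g H₂O ÷ 18.015 g/mol = 0.2087 mol
mass O = 3.02 − (1.597 + 0.2104) = 1.213 g → mol O = 1.213 ÷ 15.999 = 0.07582 mol
Divide by the smallest (0.07582 mol): C 1.753, H 2.753, O 1.000
Multiplying each by 4 gives whole numbers: C 7.01, H 11.01, O 4.00

C7H11O4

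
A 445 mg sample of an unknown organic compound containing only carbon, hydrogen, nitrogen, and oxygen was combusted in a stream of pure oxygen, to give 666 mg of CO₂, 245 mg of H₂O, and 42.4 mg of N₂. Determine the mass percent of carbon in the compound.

mol C = 0.666 g CO₂ ÷ 44.009 g/mol = 0.01513 mol
mol H = 2 × 0.245 g H₂O ÷ 18.015 g/mol = 0.02720 mol
mol N = 2 × 0.0424 g N₂ ÷ 28.014 g/mol = 0.003027 mol
mass O = 0.445 − (0.1818 + 0.02742 + 0.04240) = 0.1934 g → mol O = 0.1934 ÷ 15.999 = 0.01209 mol
mass % C = 0.1818 g ÷ 0.445 g × 100%

40.8%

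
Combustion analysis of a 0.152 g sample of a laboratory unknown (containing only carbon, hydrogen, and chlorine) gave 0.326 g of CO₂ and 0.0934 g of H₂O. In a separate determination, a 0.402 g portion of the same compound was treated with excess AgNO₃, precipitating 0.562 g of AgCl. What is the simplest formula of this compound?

mol C = 0.326 g CO₂ ÷ 44.009 g/mol = 0.007408 mol
mol H = 2 × 0.0934 g H₂O ÷ 18.015 g/mol = 0.01037 mol
From the AgCl data: mol Cl per gram of compound = (0.562 ÷ 143.318) ÷ 0.402 = 0.009755 mol/g, so in the 0.152 g combustion sample mol Cl = 0.001483 mol
Divide by the smallest (0.001483 mol): C 4.996, H 6.993, Cl 1.000

C5H7Cl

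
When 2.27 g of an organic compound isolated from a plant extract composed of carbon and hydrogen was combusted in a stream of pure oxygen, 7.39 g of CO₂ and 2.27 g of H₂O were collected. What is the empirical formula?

C2H3

mol C = 7.39 g CO₂ ÷ 44.009 g/mol = 0.1679 mol
mol H = 2 × 2.27 g H₂O ÷ 18.015 g/mol = 0.2520 mol
Divide by the smallest (0.1679 mol): C 1.000, H 1.501
Multiplying each by 2 gives whole numbers: C 2.00, H 3.00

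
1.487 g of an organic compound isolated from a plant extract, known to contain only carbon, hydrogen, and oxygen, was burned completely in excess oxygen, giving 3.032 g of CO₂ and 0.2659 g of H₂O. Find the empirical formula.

mol C = 3.032 g CO₂ ÷ 44.009 g/mol = 0.068895 mol
mol H = 2 × 0.2659 g H₂O ÷ 18.015 g/mol = 0.029520 mol
mass O = 1.487 − (0.82750 + 0.029756) = 0.62975 g → mol O = 0.62975 ÷ 15.999 = 0.039362 mol
Divide by the smallest (0.029520 mol): C 2.334, H 1.000, O 1.333
Multiplying each by 3 gives whole numbers: C 7.00, H 3.00, O 4.00

C7H3O4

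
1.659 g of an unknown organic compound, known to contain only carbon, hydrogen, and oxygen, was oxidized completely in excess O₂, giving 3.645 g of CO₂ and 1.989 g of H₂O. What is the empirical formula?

C3H8O

mol C = 3.645 g CO₂ ÷ 44.009 g/mol = 0.082824 mol
mol H = 2 × 1.989 g H₂O ÷ 18.015 g/mol = 0.22082 mol
mass O = 1.659 − (0.99480 + 0.22258) = 0.44162 g → mol O = 0.44162 ÷ 15.999 = 0.027603 mol
Divide by the smallest (0.027603 mol): C 3.001, H 8.000, O 1.000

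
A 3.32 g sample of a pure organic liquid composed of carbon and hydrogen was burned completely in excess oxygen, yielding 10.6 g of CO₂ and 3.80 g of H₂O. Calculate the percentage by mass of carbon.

87.1%

mol C = 10.6 g CO₂ ÷ 44.009 g/mol = 0.2409 mol
mol H = 2 × 3.80 g H₂O ÷ 18.015 g/mol = 0.4219 mol
mass % C = 2.893 g ÷ 3.32 g × 100%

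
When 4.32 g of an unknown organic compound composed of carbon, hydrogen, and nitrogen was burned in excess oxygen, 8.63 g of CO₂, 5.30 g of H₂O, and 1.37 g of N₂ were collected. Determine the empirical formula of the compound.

C2H6N

mol C = 8.63 g CO₂ ÷ 44.009 g/mol = 0.1961 mol
mol H = 2 × 5.30 g H₂O ÷ 18.015 g/mol = 0.5884 mol
mol N = 2 × 1.37 g N₂ ÷ 28.014 g/mol = 0.09781 mol
Divide by the smallest (0.09781 mol): C 2.005, H 6.016, N 1.000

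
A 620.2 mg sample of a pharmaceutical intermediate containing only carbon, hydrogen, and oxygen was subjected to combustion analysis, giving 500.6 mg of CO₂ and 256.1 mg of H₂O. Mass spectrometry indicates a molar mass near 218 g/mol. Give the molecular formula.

mol C = 0.5006 g CO₂ ÷ 44.009 g/mol = 0.011375 mol
mol H = 2 × 0.2561 g H₂O ÷ 18.015 g/mol = 0.028432 mol
mass O = 0.6202 − (0.13662 + 0.028659) = 0.45492 g → mol O = 0.45492 ÷ 15.999 = 0.028434 mol
Divide by the smallest (0.011375 mol): C 1.000, H 2.500, O 2.500
Multiplying each by 2 gives whole numbers: C 2.00, H 5.00, O 5.00
Empirical formula: C2H5O5
Empirical-formula mass = 109.06 g/mol; 218 ÷ 109.06 ≈ 2, so the molecular formula is C4H10O10.

C4H10O10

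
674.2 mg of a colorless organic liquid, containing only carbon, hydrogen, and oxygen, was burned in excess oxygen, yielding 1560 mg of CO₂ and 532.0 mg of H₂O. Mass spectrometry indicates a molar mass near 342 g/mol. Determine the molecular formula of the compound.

mol C = 1.560 g CO₂ ÷ 44.009 g/mol = 0.035447 mol
mol H = 2 × 0.5320 g H₂O ÷ 18.015 g/mol = 0.059062 mol
mass O = 0.6742 − (0.42576 + 0.059534) = 0.18891 g → mol O = 0.18891 ÷ 15.999 = 0.011807 mol
Divide by the smallest (0.011807 mol): C 3.002, H 5.002, O 1.000
Empirical formula: C3H5O
Empirical-formula mass = 57.07 g/mol; 342 ÷ 57.07 ≈ 6, so the molecular formula is C18H30O6.

C18H30O6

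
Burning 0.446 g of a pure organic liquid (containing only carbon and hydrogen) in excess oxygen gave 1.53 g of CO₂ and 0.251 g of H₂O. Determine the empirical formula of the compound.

mol C = 1.53 g CO₂ ÷ 44.009 g/mol = 0.03477 mol
mol H = 2 × 0.251 g H₂O ÷ 18.015 g/mol = 0.02787 mol
Divide by the smallest (0.02787 mol): C 1.248, H 1.000
Multiplying each by 4 gives whole numbers: C 4.99, H 4.00

C5H4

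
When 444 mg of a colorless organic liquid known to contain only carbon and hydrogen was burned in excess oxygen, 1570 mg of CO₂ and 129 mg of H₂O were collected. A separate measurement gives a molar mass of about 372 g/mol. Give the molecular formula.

mol C = 1.57 g CO₂ ÷ 44.009 g/mol = 0.03567 mol
mol H = 2 × 0.129 g H₂O ÷ 18.015 g/mol = 0.01432 mol
Divide by the smallest (0.01432 mol): C 2.491, H 1.000
Multiplying each by 2 gives whole numbers: C 4.98, H 2.00
Empirical formula: C5H2
Empirical-formula mass = 62.07 g/mol; 372 ÷ 62.07 ≈ 6, so the molecular formula is C30H12.

C30H12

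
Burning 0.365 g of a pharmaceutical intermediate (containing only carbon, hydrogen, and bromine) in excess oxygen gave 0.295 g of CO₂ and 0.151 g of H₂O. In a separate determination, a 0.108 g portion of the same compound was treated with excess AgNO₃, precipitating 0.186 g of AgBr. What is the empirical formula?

C2H5Br

mol C = 0.295 g CO₂ ÷ 44.009 g/mol = 0.006703 mol
mol H = 2 × 0.151 g H₂O ÷ 18.015 g/mol = 0.01676 mol
From the AgBr data: mol Br per gram of compound = (0.186 ÷ 187.772) ÷ 0.108 = 0.009172 mol/g, so in the 0.365 g combustion sample mol Br = 0.003348 mol
Divide by the smallest (0.003348 mol): C 2.002, H 5.008, Br 1.000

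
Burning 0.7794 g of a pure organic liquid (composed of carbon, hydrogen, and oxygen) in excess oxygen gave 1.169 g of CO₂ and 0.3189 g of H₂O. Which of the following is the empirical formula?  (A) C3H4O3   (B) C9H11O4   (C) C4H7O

mol C = 1.169 g CO₂ ÷ 44.009 g/mol = 0.026563 mol
mol H = 2 × 0.3189 g H₂O ÷ 18.015 g/mol = 0.035404 mol
mass O = 0.7794 − (0.31905 + 0.035687) = 0.42467 g → mol O = 0.42467 ÷ 15.999 = 0.026543 mol
Divide by the smallest (0.026543 mol): C 1.001, H 1.334, O 1.000
Multiplying each by 3 gives whole numbers: C 3.00, H 4.00, O 3.00

(A) C3H4O3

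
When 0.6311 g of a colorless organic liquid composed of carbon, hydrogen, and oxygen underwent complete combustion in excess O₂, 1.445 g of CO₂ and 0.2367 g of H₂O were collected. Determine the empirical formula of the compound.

mol C = 1.445 g CO₂ ÷ 44.009 g/mol = 0.032834 mol
mol H = 2 × 0.2367 g H₂O ÷ 18.015 g/mol = 0.026278 mol
mass O = 0.6311 − (0.39437 + 0.026488) = 0.21024 g → mol O = 0.21024 ÷ 15.999 = 0.013141 mol
Divide by the smallest (0.013141 mol): C 2.499, H 2.000, O 1.000
Multiplying each by 2 gives whole numbers: C 5.00, H 4.00, O 2.00

C5H4O2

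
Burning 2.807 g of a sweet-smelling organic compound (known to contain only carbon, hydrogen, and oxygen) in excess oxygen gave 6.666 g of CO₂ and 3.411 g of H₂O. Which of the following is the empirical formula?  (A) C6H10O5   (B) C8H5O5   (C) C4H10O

mol C = 6.666 g CO₂ ÷ 44.009 g/mol = 0.15147 mol
mol H = 2 × 3.411 g H₂O ÷ 18.015 g/mol = 0.37868 mol
mass O = 2.807 − (1.8193 + 0.38171) = 0.60599 g → mol O = 0.60599 ÷ 15.999 = 0.037877 mol
Divide by the smallest (0.037877 mol): C 3.999, H 9.998, O 1.000

(C) C4H10O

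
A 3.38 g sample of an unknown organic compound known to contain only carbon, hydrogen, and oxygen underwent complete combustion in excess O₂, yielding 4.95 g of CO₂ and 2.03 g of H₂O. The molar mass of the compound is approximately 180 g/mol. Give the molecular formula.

C6H12O6

mol C = 4.95 g CO₂ ÷ 44.009 g/mol = 0.1125 mol
mol H = 2 × 2.03 g H₂O ÷ 18.015 g/mol = 0.2254 mol
mass O = 3.38 − (1.351 + 0.2272) = 1.802 g → mol O = 1.802 ÷ 15.999 = 0.1126 mol
Divide by the smallest (0.1125 mol): C 1.000, H 2.004, O 1.001
Empirical formula: CH2O
Empirical-formula mass = 30.03 g/mol; 180 ÷ 30.03 ≈ 6, so the molecular formula is C6H12O6.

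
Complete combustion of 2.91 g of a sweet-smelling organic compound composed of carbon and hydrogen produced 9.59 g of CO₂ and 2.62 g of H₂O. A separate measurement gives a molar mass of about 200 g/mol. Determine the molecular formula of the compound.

C15H20

mol C = 9.59 g CO₂ ÷ 44.009 g/mol = 0.2179 mol
mol H = 2 × 2.62 g H₂O ÷ 18.015 g/mol = 0.2909 mol
Divide by the smallest (0.2179 mol): C 1.000, H 1.335
Multiplying each by 3 gives whole numbers: C 3.00, H 4.00
Empirical formula: C3H4
Empirical-formula mass = 40.06 g/mol; 200 ÷ 40.06 ≈ 5, so the molecular formula is C15H20.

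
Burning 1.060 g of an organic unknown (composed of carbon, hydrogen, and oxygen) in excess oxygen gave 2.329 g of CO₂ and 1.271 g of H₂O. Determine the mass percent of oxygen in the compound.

mol C = 2.329 g CO₂ ÷ 44.009 g/mol = 0.052921 mol
mol H = 2 × 1.271 g H₂O ÷ 18.015 g/mol = 0.14110 mol
mass O = 1.060 − (0.63563 + 0.14223) = 0.28213 g → mol O = 0.28213 ÷ 15.999 = 0.017634 mol
mass % O = 0.28213 g ÷ 1.060 g × 100%

26.62%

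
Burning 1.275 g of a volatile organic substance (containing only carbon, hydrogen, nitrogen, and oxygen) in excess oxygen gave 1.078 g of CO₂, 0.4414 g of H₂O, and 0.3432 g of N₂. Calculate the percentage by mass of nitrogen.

mol C = 1.078 g CO₂ ÷ 44.009 g/mol = 0.024495 mol
mol H = 2 × 0.4414 g H₂O ÷ 18.015 g/mol = 0.049004 mol
mol N = 2 × 0.3432 g N₂ ÷ 28.014 g/mol = 0.024502 mol
mass O = 1.275 − (0.29421 + 0.049396 + 0.34320) = 0.58820 g → mol O = 0.58820 ÷ 15.999 = 0.036764 mol
mass % N = 0.34320 g ÷ 1.275 g × 100%

26.92%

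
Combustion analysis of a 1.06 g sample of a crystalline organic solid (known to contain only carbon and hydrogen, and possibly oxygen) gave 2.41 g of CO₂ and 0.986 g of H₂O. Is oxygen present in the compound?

yes

mol C = 2.41 g CO₂ ÷ 44.009 g/mol = 0.05476 mol
mol H = 2 × 0.986 g H₂O ÷ 18.015 g/mol = 0.1095 mol
C and H account for only 0.7681 g of the 1.06 g sample; the remaining 0.2919 g must be oxygen.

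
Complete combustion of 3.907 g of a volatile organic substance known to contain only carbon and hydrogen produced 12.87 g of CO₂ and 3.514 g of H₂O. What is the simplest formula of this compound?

C3H4

mol C = 12.87 g CO₂ ÷ 44.009 g/mol = 0.29244 mol
mol H = 2 × 3.514 g H₂O ÷ 18.015 g/mol = 0.39012 mol
Divide by the smallest (0.29244 mol): C 1.000, H 1.334
Multiplying each by 3 gives whole numbers: C 3.00, H 4.00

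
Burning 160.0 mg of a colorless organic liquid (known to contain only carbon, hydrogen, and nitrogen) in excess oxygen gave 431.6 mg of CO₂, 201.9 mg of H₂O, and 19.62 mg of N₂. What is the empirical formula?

C7H16N

mol C = 0.4316 g CO₂ ÷ 44.009 g/mol = 0.0098071 mol
mol H = 2 × 0.2019 g H₂O ÷ 18.015 g/mol = 0.022415 mol
mol N = 2 × 0.01962 g N₂ ÷ 28.014 g/mol = 0.0014007 mol
Divide by the smallest (0.0014007 mol): C 7.001, H 16.002, N 1.000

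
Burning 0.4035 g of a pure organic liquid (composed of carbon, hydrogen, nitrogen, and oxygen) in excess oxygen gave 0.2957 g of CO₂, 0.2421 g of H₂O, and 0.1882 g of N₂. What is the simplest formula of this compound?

mol C = 0.2957 g CO₂ ÷ 44.009 g/mol = 0.0067191 mol
mol H = 2 × 0.2421 g H₂O ÷ 18.015 g/mol = 0.026878 mol
mol N = 2 × 0.1882 g N₂ ÷ 28.014 g/mol = 0.013436 mol
mass O = 0.4035 − (0.080703 + 0.027093 + 0.18820) = 0.10750 g → mol O = 0.10750 ÷ 15.999 = 0.0067195 mol
Divide by the smallest (0.0067191 mol): C 1.000, H 4.000, N 2.000, O 1.000

CH4N2O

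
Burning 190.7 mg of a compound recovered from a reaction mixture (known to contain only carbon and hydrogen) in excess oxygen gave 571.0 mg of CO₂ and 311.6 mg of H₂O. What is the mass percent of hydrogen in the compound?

mol C = 0.5710 g CO₂ ÷ 44.009 g/mol = 0.012975 mol
mol H = 2 × 0.3116 g H₂O ÷ 18.015 g/mol = 0.034593 mol
mass % H = 0.034870 g ÷ 0.1907 g × 100%

18.29%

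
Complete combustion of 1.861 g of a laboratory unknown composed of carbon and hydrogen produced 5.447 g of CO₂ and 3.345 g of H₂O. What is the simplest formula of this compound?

CH3

mol C = 5.447 g CO₂ ÷ 44.009 g/mol = 0.12377 mol
mol H = 2 × 3.345 g H₂O ÷ 18.015 g/mol = 0.37136 mol
Divide by the smallest (0.12377 mol): C 1.000, H 3.000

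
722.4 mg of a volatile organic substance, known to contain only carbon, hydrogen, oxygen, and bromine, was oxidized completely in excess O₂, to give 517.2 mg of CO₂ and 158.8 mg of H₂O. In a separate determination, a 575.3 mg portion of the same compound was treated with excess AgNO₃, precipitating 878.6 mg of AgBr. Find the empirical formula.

C2H3BrO

mol C = 0.5172 g CO₂ ÷ 44.009 g/mol = 0.011752 mol
mol H = 2 × 0.1588 g H₂O ÷ 18.015 g/mol = 0.017630 mol
From the AgBr data: mol Br per gram of compound = (0.8786 ÷ 187.772) ÷ 0.5753 = 0.0081333 mol/g, so in the 0.7224 g combustion sample mol Br = 0.0058755 mol
mass O = 0.7224 − (0.14115 + 0.017771 + 0.46947) = 0.093999 g → mol O = 0.093999 ÷ 15.999 = 0.0058753 mol
Divide by the smallest (0.0058753 mol): C 2.000, H 3.001, Br 1.000, O 1.000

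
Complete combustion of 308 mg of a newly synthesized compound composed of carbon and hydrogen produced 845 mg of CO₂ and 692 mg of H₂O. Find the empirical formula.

mol C = 0.845 g CO₂ ÷ 44.009 g/mol = 0.01920 mol
mol H = 2 × 0.692 g H₂O ÷ 18.015 g/mol = 0.07682 mol
Divide by the smallest (0.01920 mol): C 1.000, H 4.001

CH4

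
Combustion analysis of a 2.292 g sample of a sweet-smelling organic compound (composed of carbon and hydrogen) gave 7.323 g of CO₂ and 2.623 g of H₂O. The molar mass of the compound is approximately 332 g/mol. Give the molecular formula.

mol C = 7.323 g CO₂ ÷ 44.009 g/mol = 0.16640 mol
mol H = 2 × 2.623 g H₂O ÷ 18.015 g/mol = 0.29120 mol
Divide by the smallest (0.16640 mol): C 1.000, H 1.750
Multiplying each by 4 gives whole numbers: C 4.00, H 7.00
Empirical formula: C4H7
Empirical-formula mass = 55.10 g/mol; 332 ÷ 55.10 ≈ 6, so the molecular formula is C24H42.

C24H42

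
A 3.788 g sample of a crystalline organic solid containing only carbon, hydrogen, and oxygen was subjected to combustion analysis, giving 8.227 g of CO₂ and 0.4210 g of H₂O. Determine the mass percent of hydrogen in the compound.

mol C = 8.227 g CO₂ ÷ 44.009 g/mol = 0.18694 mol
mol H = 2 × 0.4210 g H₂O ÷ 18.015 g/mol = 0.046739 mol
mass O = 3.788 − (2.2453 + 0.047113) = 1.4956 g → mol O = 1.4956 ÷ 15.999 = 0.093478 mol
mass % H = 0.047113 g ÷ 3.788 g × 100%

1.24%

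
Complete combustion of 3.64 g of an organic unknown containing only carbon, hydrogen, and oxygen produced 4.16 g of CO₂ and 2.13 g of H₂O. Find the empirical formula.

C2H5O3

mol C = 4.16 g CO₂ ÷ 44.009 g/mol = 0.09453 mol
mol H = 2 × 2.13 g H₂O ÷ 18.015 g/mol = 0.2365 mol
mass O = 3.64 − (1.135 + 0.2384) = 2.266 g → mol O = 2.266 ÷ 15.999 = 0.1417 mol
Divide by the smallest (0.09453 mol): C 1.000, H 2.502, O 1.499
Multiplying each by 2 gives whole numbers: C 2.00, H 5.00, O 3.00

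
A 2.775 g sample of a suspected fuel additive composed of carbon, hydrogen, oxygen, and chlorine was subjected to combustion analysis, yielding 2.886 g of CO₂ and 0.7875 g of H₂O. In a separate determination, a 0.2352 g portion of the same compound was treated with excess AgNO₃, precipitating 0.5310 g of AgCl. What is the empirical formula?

mol C = 2.886 g CO₂ ÷ 44.009 g/mol = 0.065577 mol
mol H = 2 × 0.7875 g H₂O ÷ 18.015 g/mol = 0.087427 mol
From the AgCl data: mol Cl per gram of compound = (0.5310 ÷ 143.318) ÷ 0.2352 = 0.015753 mol/g, so in the 2.775 g combustion sample mol Cl = 0.043714 mol
mass O = 2.775 − (0.78765 + 0.088127 + 1.5497) = 0.34956 g → mol O = 0.34956 ÷ 15.999 = 0.021849 mol
Divide by the smallest (0.021849 mol): C 3.001, H 4.001, Cl 2.001, O 1.000

C3H4Cl2O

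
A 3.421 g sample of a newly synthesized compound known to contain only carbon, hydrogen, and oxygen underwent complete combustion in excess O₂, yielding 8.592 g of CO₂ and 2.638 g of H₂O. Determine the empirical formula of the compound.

mol C = 8.592 g CO₂ ÷ 44.009 g/mol = 0.19523 mol
mol H = 2 × 2.638 g H₂O ÷ 18.015 g/mol = 0.29287 mol
mass O = 3.421 − (2.3449 + 0.29521) = 0.78085 g → mol O = 0.78085 ÷ 15.999 = 0.048806 mol
Divide by the smallest (0.048806 mol): C 4.000, H 6.001, O 1.000

C4H6O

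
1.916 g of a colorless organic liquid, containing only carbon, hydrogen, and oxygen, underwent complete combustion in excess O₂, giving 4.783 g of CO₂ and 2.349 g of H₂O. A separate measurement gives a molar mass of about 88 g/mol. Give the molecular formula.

mol C = 4.783 g CO₂ ÷ 44.009 g/mol = 0.10868 mol
mol H = 2 × 2.349 g H₂O ÷ 18.015 g/mol = 0.26078 mol
mass O = 1.916 − (1.3054 + 0.26287) = 0.34775 g → mol O = 0.34775 ÷ 15.999 = 0.021736 mol
Divide by the smallest (0.021736 mol): C 5.000, H 11.998, O 1.000
Empirical formula: C5H12O
Empirical-formula mass = 88.15 g/mol; 88 ÷ 88.15 ≈ 1, so the molecular formula is C5H12O.

C5H12O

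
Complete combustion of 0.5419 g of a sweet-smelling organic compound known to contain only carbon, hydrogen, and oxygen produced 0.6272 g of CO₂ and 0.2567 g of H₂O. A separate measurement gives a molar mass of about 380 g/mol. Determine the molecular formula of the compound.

C10H20O15

mol C = 0.6272 g CO₂ ÷ 44.009 g/mol = 0.014252 mol
mol H = 2 × 0.2567 g H₂O ÷ 18.015 g/mol = 0.028498 mol
mass O = 0.5419 − (0.17118 + 0.028726) = 0.34200 g → mol O = 0.34200 ÷ 15.999 = 0.021376 mol
Divide by the smallest (0.014252 mol): C 1.000, H 2.000, O 1.500
Multiplying each by 2 gives whole numbers: C 2.00, H 4.00, O 3.00
Empirical formula: C2H4O3
Empirical-formula mass = 76.05 g/mol; 380 ÷ 76.05 ≈ 5, so the molecular formula is C10H20O15.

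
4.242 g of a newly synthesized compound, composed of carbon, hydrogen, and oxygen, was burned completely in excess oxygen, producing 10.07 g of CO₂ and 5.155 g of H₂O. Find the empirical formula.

C4H10O

mol C = 10.07 g CO₂ ÷ 44.009 g/mol = 0.22882 mol
mol H = 2 × 5.155 g H₂O ÷ 18.015 g/mol = 0.57230 mol
mass O = 4.242 − (2.7483 + 0.57688) = 0.91680 g → mol O = 0.91680 ÷ 15.999 = 0.057304 mol
Divide by the smallest (0.057304 mol): C 3.993, H 9.987, O 1.000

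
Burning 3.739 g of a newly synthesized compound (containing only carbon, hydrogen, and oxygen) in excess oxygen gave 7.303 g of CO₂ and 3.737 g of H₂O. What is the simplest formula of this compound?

C2H5O

mol C = 7.303 g CO₂ ÷ 44.009 g/mol = 0.16594 mol
mol H = 2 × 3.737 g H₂O ÷ 18.015 g/mol = 0.41488 mol
mass O = 3.739 − (1.9931 + 0.41820) = 1.3277 g → mol O = 1.3277 ÷ 15.999 = 0.082984 mol
Divide by the smallest (0.082984 mol): C 2.000, H 4.999, O 1.000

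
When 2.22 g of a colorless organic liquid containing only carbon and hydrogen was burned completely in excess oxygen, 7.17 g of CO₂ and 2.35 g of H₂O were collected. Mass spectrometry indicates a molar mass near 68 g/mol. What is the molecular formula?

C5H8

mol C = 7.17 g CO₂ ÷ 44.009 g/mol = 0.1629 mol
mol H = 2 × 2.35 g H₂O ÷ 18.015 g/mol = 0.2609 mol
Divide by the smallest (0.1629 mol): C 1.000, H 1.601
Multiplying each by 5 gives whole numbers: C 5.00, H 8.01
Empirical formula: C5H8
Empirical-formula mass = 68.12 g/mol; 68 ÷ 68.12 ≈ 1, so the molecular formula is C5H8.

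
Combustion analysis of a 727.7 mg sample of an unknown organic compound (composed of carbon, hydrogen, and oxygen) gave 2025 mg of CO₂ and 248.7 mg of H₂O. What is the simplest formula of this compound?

C5H3O

mol C = 2.025 g CO₂ ÷ 44.009 g/mol = 0.046013 mol
mol H = 2 × 0.2487 g H₂O ÷ 18.015 g/mol = 0.027610 mol
mass O = 0.7277 − (0.55267 + 0.027831) = 0.14720 g → mol O = 0.14720 ÷ 15.999 = 0.0092008 mol
Divide by the smallest (0.0092008 mol): C 5.001, H 3.001, O 1.000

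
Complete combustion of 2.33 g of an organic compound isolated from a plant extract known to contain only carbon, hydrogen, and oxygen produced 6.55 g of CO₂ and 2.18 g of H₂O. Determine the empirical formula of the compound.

C8H13O

mol C = 6.55 g CO₂ ÷ 44.009 g/mol = 0.1488 mol
mol H = 2 × 2.18 g H₂O ÷ 18.015 g/mol = 0.2420 mol
mass O = 2.33 − (1.788 + 0.2440) = 0.2984 g → mol O = 0.2984 ÷ 15.999 = 0.01865 mol
Divide by the smallest (0.01865 mol): C 7.980, H 12.976, O 1.000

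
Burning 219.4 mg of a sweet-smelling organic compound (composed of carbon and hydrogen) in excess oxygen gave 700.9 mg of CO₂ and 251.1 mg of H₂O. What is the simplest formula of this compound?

mol C = 0.7009 g CO₂ ÷ 44.009 g/mol = 0.015926 mol
mol H = 2 × 0.2511 g H₂O ÷ 18.015 g/mol = 0.027877 mol
Divide by the smallest (0.015926 mol): C 1.000, H 1.750
Multiplying each by 4 gives whole numbers: C 4.00, H 7.00

C4H7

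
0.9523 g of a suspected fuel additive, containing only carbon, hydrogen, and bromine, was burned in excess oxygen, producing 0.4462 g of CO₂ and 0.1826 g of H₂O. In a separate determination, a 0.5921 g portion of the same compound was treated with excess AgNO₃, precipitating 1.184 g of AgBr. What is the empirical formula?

CH2Br

mol C = 0.4462 g CO₂ ÷ 44.009 g/mol = 0.010139 mol
mol H = 2 × 0.1826 g H₂O ÷ 18.015 g/mol = 0.020272 mol
From the AgBr data: mol Br per gram of compound = (1.184 ÷ 187.772) ÷ 0.5921 = 0.010649 mol/g, so in the 0.9523 g combustion sample mol Br = 0.010141 mol
Divide by the smallest (0.010139 mol): C 1.000, H 1.999, Br 1.000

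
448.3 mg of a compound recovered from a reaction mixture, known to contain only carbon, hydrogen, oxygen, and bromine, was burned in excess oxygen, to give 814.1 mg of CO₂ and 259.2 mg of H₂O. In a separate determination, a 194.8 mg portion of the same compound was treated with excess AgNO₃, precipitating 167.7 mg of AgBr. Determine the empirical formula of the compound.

mol C = 0.8141 g CO₂ ÷ 44.009 g/mol = 0.018498 mol
mol H = 2 × 0.2592 g H₂O ÷ 18.015 g/mol = 0.028776 mol
From the AgBr data: mol Br per gram of compound = (0.1677 ÷ 187.772) ÷ 0.1948 = 0.0045847 mol/g, so in the 0.4483 g combustion sample mol Br = 0.0020553 mol
mass O = 0.4483 − (0.22219 + 0.029006 + 0.16423) = 0.032879 g → mol O = 0.032879 ÷ 15.999 = 0.0020551 mol
Divide by the smallest (0.0020551 mol): C 9.001, H 14.002, Br 1.000, O 1.000

C9H14BrO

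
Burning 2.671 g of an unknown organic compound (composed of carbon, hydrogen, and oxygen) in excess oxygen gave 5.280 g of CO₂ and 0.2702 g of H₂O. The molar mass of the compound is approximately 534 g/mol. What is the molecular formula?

mol C = 5.280 g CO₂ ÷ 44.009 g/mol = 0.11998 mol
mol H = 2 × 0.2702 g H₂O ÷ 18.015 g/mol = 0.029997 mol
mass O = 2.671 − (1.4410 + 0.030237) = 1.1997 g → mol O = 1.1997 ÷ 15.999 = 0.074988 mol
Divide by the smallest (0.029997 mol): C 4.000, H 1.000, O 2.500
Multiplying each by 2 gives whole numbers: C 8.00, H 2.00, O 5.00
Empirical formula: C8H2O5
Empirical-formula mass = 178.10 g/mol; 534 ÷ 178.10 ≈ 3, so the molecular formula is C24H6O15.

C24H6O15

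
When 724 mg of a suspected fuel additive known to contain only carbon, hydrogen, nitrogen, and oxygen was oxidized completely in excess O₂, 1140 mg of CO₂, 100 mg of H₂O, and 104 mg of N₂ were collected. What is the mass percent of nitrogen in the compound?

mol C = 1.14 g CO₂ ÷ 44.009 g/mol = 0.02590 mol
mol H = 2 × 0.100 g H₂O ÷ 18.015 g/mol = 0.01110 mol
mol N = 2 × 0.104 g N₂ ÷ 28.014 g/mol = 0.007425 mol
mass O = 0.724 − (0.3111 + 0.01119 + 0.1040) = 0.2977 g → mol O = 0.2977 ÷ 15.999 = 0.01861 mol
mass % N = 0.1040 g ÷ 0.724 g × 100%

14.4%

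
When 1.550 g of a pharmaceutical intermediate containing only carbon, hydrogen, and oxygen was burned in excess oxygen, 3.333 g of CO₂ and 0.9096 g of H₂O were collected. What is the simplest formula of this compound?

mol C = 3.333 g CO₂ ÷ 44.009 g/mol = 0.075735 mol
mol H = 2 × 0.9096 g H₂O ÷ 18.015 g/mol = 0.10098 mol
mass O = 1.550 − (0.90965 + 0.10179) = 0.53856 g → mol O = 0.53856 ÷ 15.999 = 0.033662 mol
Divide by the smallest (0.033662 mol): C 2.250, H 3.000, O 1.000
Multiplying each by 4 gives whole numbers: C 9.00, H 12.00, O 4.00

C9H12O4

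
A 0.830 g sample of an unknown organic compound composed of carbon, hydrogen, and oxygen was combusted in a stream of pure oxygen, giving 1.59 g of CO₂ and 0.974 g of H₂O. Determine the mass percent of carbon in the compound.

52.3%

mol C = 1.59 g CO₂ ÷ 44.009 g/mol = 0.03613 mol
mol H = 2 × 0.974 g H₂O ÷ 18.015 g/mol = 0.1081 mol
mass O = 0.830 − (0.4339 + 0.1090) = 0.2871 g → mol O = 0.2871 ÷ 15.999 = 0.01794 mol
mass % C = 0.4339 g ÷ 0.830 g × 100%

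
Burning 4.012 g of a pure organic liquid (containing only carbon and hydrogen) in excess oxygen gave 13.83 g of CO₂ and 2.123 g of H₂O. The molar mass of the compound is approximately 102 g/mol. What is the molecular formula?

mol C = 13.83 g CO₂ ÷ 44.009 g/mol = 0.31425 mol
mol H = 2 × 2.123 g H₂O ÷ 18.015 g/mol = 0.23569 mol
Divide by the smallest (0.23569 mol): C 1.333, H 1.000
Multiplying each by 3 gives whole numbers: C 4.00, H 3.00
Empirical formula: C4H3
Empirical-formula mass = 51.07 g/mol; 102 ÷ 51.07 ≈ 2, so the molecular formula is C8H6.

C8H6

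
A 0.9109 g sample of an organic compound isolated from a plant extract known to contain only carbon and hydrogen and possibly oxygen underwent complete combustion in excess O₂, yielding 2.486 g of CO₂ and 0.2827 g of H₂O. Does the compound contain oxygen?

yes

mol C = 2.486 g CO₂ ÷ 44.009 g/mol = 0.056488 mol
mol H = 2 × 0.2827 g H₂O ÷ 18.015 g/mol = 0.031385 mol
C and H account for only 0.71012 g of the 0.9109 g sample; the remaining 0.20078 g must be oxygen.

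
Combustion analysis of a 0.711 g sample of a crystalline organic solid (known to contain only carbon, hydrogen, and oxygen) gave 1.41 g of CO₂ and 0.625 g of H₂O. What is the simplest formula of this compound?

mol C = 1.41 g CO₂ ÷ 44.009 g/mol = 0.03204 mol
mol H = 2 × 0.625 g H₂O ÷ 18.015 g/mol = 0.06939 mol
mass O = 0.711 − (0.3848 + 0.06994) = 0.2562 g → mol O = 0.2562 ÷ 15.999 = 0.01602 mol
Divide by the smallest (0.01602 mol): C 2.000, H 4.332, O 1.000
Multiplying each by 3 gives whole numbers: C 6.00, H 13.00, O 3.00

C6H13O3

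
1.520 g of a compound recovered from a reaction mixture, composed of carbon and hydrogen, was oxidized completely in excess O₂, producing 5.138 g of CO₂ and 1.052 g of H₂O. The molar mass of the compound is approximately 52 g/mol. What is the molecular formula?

mol C = 5.138 g CO₂ ÷ 44.009 g/mol = 0.11675 mol
mol H = 2 × 1.052 g H₂O ÷ 18.015 g/mol = 0.11679 mol
Divide by the smallest (0.11675 mol): C 1.000, H 1.000
Empirical formula: CH
Empirical-formula mass = 13.02 g/mol; 52 ÷ 13.02 ≈ 4, so the molecular formula is C4H4.

C4H4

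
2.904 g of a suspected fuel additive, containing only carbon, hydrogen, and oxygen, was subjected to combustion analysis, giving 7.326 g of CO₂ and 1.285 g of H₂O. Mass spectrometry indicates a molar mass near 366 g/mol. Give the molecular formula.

C21H18O6

mol C = 7.326 g CO₂ ÷ 44.009 g/mol = 0.16647 mol
mol H = 2 × 1.285 g H₂O ÷ 18.015 g/mol = 0.14266 mol
mass O = 2.904 − (1.9994 + 0.14380) = 0.76078 g → mol O = 0.76078 ÷ 15.999 = 0.047552 mol
Divide by the smallest (0.047552 mol): C 3.501, H 3.000, O 1.000
Multiplying each by 2 gives whole numbers: C 7.00, H 6.00, O 2.00
Empirical formula: C7H6O2
Empirical-formula mass = 122.12 g/mol; 366 ÷ 122.12 ≈ 3, so the molecular formula is C21H18O6.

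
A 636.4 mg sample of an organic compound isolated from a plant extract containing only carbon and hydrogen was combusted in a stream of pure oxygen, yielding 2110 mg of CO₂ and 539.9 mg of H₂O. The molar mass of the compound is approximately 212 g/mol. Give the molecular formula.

C16H20

mol C = 2.110 g CO₂ ÷ 44.009 g/mol = 0.047945 mol
mol H = 2 × 0.5399 g H₂O ÷ 18.015 g/mol = 0.059939 mol
Divide by the smallest (0.047945 mol): C 1.000, H 1.250
Multiplying each by 4 gives whole numbers: C 4.00, H 5.00
Empirical formula: C4H5
Empirical-formula mass = 53.08 g/mol; 212 ÷ 53.08 ≈ 4, so the molecular formula is C16H20.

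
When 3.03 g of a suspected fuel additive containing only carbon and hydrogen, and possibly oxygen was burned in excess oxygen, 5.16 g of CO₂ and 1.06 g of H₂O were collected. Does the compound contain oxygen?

yes

mol C = 5.16 g CO₂ ÷ 44.009 g/mol = 0.1172 mol
mol H = 2 × 1.06 g H₂O ÷ 18.015 g/mol = 0.1177 mol
C and H account for only 1.527 g of the 3.03 g sample; the remaining 1.503 g must be oxygen.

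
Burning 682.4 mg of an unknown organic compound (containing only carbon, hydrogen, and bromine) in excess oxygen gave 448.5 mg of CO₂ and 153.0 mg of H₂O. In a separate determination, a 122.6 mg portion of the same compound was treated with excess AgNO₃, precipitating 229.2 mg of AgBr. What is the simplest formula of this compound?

mol C = 0.4485 g CO₂ ÷ 44.009 g/mol = 0.010191 mol
mol H = 2 × 0.1530 g H₂O ÷ 18.015 g/mol = 0.016986 mol
From the AgBr data: mol Br per gram of compound = (0.2292 ÷ 187.772) ÷ 0.1226 = 0.0099562 mol/g, so in the 0.6824 g combustion sample mol Br = 0.0067941 mol
Divide by the smallest (0.0067941 mol): C 1.500, H 2.500, Br 1.000
Multiplying each by 2 gives whole numbers: C 3.00, H 5.00, Br 2.00

C3H5Br2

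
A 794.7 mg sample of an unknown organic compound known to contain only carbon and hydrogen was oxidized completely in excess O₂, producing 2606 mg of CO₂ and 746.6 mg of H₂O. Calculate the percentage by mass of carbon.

89.50%

mol C = 2.606 g CO₂ ÷ 44.009 g/mol = 0.059215 mol
mol H = 2 × 0.7466 g H₂O ÷ 18.015 g/mol = 0.082886 mol
mass % C = 0.71123 g ÷ 0.7947 g × 100%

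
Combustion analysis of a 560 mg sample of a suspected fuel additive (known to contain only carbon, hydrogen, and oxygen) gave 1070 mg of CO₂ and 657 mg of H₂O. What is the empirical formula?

C2H6O

mol C = 1.07 g CO₂ ÷ 44.009 g/mol = 0.02431 mol
mol H = 2 × 0.657 g H₂O ÷ 18.015 g/mol = 0.07294 mol
mass O = 0.560 − (0.2920 + 0.07352) = 0.1945 g → mol O = 0.1945 ÷ 15.999 = 0.01215 mol
Divide by the smallest (0.01215 mol): C 2.000, H 6.001, O 1.000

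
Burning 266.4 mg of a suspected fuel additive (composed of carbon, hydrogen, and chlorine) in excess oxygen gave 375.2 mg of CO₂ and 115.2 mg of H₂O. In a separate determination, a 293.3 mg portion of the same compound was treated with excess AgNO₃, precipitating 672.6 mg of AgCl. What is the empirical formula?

mol C = 0.3752 g CO₂ ÷ 44.009 g/mol = 0.0085255 mol
mol H = 2 × 0.1152 g H₂O ÷ 18.015 g/mol = 0.012789 mol
From the AgCl data: mol Cl per gram of compound = (0.6726 ÷ 143.318) ÷ 0.2933 = 0.016001 mol/g, so in the 0.2664 g combustion sample mol Cl = 0.0042626 mol
Divide by the smallest (0.0042626 mol): C 2.000, H 3.000, Cl 1.000

C2H3Cl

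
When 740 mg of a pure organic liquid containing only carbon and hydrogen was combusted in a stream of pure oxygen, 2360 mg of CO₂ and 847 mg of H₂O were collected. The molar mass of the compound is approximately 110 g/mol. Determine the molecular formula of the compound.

mol C = 2.36 g CO₂ ÷ 44.009 g/mol = 0.05363 mol
mol H = 2 × 0.847 g H₂O ÷ 18.015 g/mol = 0.09403 mol
Divide by the smallest (0.05363 mol): C 1.000, H 1.754
Multiplying each by 4 gives whole numbers: C 4.00, H 7.01
Empirical formula: C4H7
Empirical-formula mass = 55.10 g/mol; 110 ÷ 55.10 ≈ 2, so the molecular formula is C8H14.

C8H14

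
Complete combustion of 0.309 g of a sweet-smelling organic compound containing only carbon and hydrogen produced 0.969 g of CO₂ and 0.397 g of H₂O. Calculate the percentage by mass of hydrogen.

mol C = 0.969 g CO₂ ÷ 44.009 g/mol = 0.02202 mol
mol H = 2 × 0.397 g H₂O ÷ 18.015 g/mol = 0.04407 mol
mass % H = 0.04443 g ÷ 0.309 g × 100%

14.4%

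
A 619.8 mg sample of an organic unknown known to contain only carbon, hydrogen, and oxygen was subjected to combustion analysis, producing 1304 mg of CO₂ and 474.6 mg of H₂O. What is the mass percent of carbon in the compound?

57.42%

mol C = 1.304 g CO₂ ÷ 44.009 g/mol = 0.029630 mol
mol H = 2 × 0.4746 g H₂O ÷ 18.015 g/mol = 0.052689 mol
mass O = 0.6198 − (0.35589 + 0.053111) = 0.21080 g → mol O = 0.21080 ÷ 15.999 = 0.013176 mol
mass % C = 0.35589 g ÷ 0.6198 g × 100%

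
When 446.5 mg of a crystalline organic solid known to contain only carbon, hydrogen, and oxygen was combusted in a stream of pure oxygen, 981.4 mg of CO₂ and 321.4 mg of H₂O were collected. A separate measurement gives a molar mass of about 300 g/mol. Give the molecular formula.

mol C = 0.9814 g CO₂ ÷ 44.009 g/mol = 0.022300 mol
mol H = 2 × 0.3214 g H₂O ÷ 18.015 g/mol = 0.035681 mol
mass O = 0.4465 − (0.26785 + 0.035967) = 0.14269 g → mol O = 0.14269 ÷ 15.999 = 0.0089186 mol
Divide by the smallest (0.0089186 mol): C 2.500, H 4.001, O 1.000
Multiplying each by 2 gives whole numbers: C 5.00, H 8.00, O 2.00
Empirical formula: C5H8O2
Empirical-formula mass = 100.12 g/mol; 300 ÷ 100.12 ≈ 3, so the molecular formula is C15H24O6.

C15H24O6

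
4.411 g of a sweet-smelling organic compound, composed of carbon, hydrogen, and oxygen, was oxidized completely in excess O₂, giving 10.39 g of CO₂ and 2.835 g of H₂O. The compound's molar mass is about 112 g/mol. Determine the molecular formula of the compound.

mol C = 10.39 g CO₂ ÷ 44.009 g/mol = 0.23609 mol
mol H = 2 × 2.835 g H₂O ÷ 18.015 g/mol = 0.31474 mol
mass O = 4.411 − (2.8357 + 0.31726) = 1.2581 g → mol O = 1.2581 ÷ 15.999 = 0.078636 mol
Divide by the smallest (0.078636 mol): C 3.002, H 4.002, O 1.000
Empirical formula: C3H4O
Empirical-formula mass = 56.06 g/mol; 112 ÷ 56.06 ≈ 2, so the molecular formula is C6H8O2.

C6H8O2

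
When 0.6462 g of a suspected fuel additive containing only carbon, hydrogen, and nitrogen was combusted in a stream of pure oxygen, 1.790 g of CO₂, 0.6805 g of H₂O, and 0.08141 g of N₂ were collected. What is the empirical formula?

C7H13N

mol C = 1.790 g CO₂ ÷ 44.009 g/mol = 0.040673 mol
mol H = 2 × 0.6805 g H₂O ÷ 18.015 g/mol = 0.075548 mol
mol N = 2 × 0.08141 g N₂ ÷ 28.014 g/mol = 0.0058121 mol
Divide by the smallest (0.0058121 mol): C 6.998, H 12.998, N 1.000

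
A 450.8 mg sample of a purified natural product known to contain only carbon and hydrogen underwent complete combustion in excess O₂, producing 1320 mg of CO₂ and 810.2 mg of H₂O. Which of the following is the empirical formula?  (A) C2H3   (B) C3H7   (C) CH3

mol C = 1.320 g CO₂ ÷ 44.009 g/mol = 0.029994 mol
mol H = 2 × 0.8102 g H₂O ÷ 18.015 g/mol = 0.089947 mol
Divide by the smallest (0.029994 mol): C 1.000, H 2.999

(C) CH3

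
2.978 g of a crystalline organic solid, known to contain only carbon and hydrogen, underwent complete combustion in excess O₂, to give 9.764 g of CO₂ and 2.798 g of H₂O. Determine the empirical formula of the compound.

C5H7

mol C = 9.764 g CO₂ ÷ 44.009 g/mol = 0.22186 mol
mol H = 2 × 2.798 g H₂O ÷ 18.015 g/mol = 0.31063 mol
Divide by the smallest (0.22186 mol): C 1.000, H 1.400
Multiplying each by 5 gives whole numbers: C 5.00, H 7.00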